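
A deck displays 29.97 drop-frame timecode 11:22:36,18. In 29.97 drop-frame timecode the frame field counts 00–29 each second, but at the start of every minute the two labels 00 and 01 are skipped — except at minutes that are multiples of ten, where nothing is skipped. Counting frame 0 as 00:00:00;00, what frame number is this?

As if non-drop at 30 labels/s: (11 × 3600 + 22 × 60 + 36) × 30 + 18 = 1228698.
Minute boundaries passed: 682; those not divisible by 10: 682 − 68 = 614; dropped labels = 2 × 614 = 1228.
Actual frame index = 1228698 − 1228 = 1227470.

1227470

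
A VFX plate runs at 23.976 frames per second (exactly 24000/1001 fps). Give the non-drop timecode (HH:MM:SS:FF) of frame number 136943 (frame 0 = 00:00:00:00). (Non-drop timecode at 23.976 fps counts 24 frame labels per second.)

136943 ÷ 24 = 5705 full seconds, remainder 23 frames.
5705 s = 1 h 35 min 5 s.
Timecode: 01:35:05:23.

01:35:05:23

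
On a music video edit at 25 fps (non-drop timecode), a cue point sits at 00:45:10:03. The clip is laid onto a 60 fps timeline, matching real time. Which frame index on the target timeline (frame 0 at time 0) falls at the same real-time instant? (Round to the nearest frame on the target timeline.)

Source frame index: (0×3600 + 45×60 + 10) × 25 + 3 = 67753.
Real time: 67753 / (25) = 67753/25 s.
Target frame: (67753/25) × (60) = 813036/5 ≈ 162607.200 → 162607.

frame 162607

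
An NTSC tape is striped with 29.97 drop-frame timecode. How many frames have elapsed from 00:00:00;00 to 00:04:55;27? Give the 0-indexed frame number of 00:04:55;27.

Complete 10-minute blocks: 0, each 17982 frames → 0.
Remaining 4 whole minutes in the current block: 1800 + 3 × 1798 = 7194 frames.
Within the current minute: 55 × 30 + 27 − 2 = 1675 (labels ;00/;01 skipped at this minute). Total = 0 + 7194 + 1675 = 8869.

8869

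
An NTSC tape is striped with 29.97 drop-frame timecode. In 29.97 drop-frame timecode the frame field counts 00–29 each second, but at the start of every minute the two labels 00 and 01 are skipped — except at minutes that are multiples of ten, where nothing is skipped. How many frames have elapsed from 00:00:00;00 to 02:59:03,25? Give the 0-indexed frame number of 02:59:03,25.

Complete 10-minute blocks: 17, each 17982 frames → 305694.
Remaining 9 whole minutes in the current block: 1800 + 8 × 1798 = 16184 frames.
Within the current minute: 3 × 30 + 25 − 2 = 113 (labels ;00/;01 skipped at this minute). Total = 305694 + 16184 + 113 = 321991.

321991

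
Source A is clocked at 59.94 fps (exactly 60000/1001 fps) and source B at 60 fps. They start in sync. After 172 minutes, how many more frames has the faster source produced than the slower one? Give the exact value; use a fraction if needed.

172 min = 10320 s.
A emits 60000/1001 × 10320 = 619200000/1001 frames; B emits 60 × 10320 = 619200.
Difference = 619200/1001 frames (≈ 618.5814); B is ahead of A.

619200/1001 frames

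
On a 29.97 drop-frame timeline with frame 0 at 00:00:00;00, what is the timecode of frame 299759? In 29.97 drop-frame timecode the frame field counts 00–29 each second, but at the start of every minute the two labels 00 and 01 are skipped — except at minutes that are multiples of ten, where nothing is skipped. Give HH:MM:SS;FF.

02:46:41;29

Each 10-minute DF block holds 10 × 60 × 30 − 9 × 2 = 17982 frames. 299759 ÷ 17982 → 16 full blocks, remainder 12047.
Within the partial block the first minute is 1800 frames and each further minute 1798, so 6 further minute boundaries passed. Total skipped labels = 18 × 16 + 2 × 6 = 300.
Non-drop label index = 299759 + 300 = 300059; at 30 labels/s that is 02:46:41:29, i.e. DF 02:46:41;29.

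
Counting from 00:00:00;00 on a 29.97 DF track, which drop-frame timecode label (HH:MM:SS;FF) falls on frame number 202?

Ten DF minutes hold 17982 frames, so frame 202 lies in block 0 (frames 0–17981) with 202 frames into that block.
The block's first minute is 1800 frames and the rest 1798 each; 202 frames reaches minute 0, so 0 × 18 + 0 × 2 = 0 labels have been skipped so far.
Adding those back, label number 202 + 0 = 202 at 30 labels/s is 6 s + 22 f = 0 h 0 min 6 s frame 22, i.e. 00:00:06;22.

00:00:06;22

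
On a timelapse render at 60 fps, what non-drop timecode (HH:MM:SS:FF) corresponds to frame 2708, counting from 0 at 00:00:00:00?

2708 ÷ 60 = 45 full seconds, remainder 8 frames.
45 s = 0 h 0 min 45 s.
Timecode: 00:00:45:08.

00:00:45:08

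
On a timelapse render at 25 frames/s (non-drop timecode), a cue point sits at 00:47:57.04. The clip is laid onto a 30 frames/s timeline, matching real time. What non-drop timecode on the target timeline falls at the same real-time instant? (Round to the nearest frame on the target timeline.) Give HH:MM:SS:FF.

00:47:57:05

Source frame index: (0×3600 + 47×60 + 57) × 25 + 4 = 71929.
Real time: 71929 / (25) = 71929/25 s.
Target frame: (71929/25) × (30) = 431574/5 ≈ 86314.800 → 86315.
At 30 labels/s: frame 86315 → 00:47:57:05.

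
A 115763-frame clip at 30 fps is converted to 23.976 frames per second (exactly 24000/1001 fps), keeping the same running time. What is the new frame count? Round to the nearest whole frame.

92518 frames

Frames at target rate = 115763 × (24000/1001) / (30) = 92610400/1001 ≈ 92517.882.
Nearest whole frame: 92518.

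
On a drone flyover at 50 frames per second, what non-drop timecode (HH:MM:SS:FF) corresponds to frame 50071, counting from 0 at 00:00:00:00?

00:16:41:21

50071 ÷ 50 = 1001 full seconds, remainder 21 frames.
1001 s = 0 h 16 min 41 s.
Timecode: 00:16:41:21.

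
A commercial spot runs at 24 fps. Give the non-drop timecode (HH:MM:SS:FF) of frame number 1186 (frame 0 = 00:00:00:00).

00:00:49:10

1186 ÷ 24 = 49 full seconds, remainder 10 frames.
49 s = 0 h 0 min 49 s.
Timecode: 00:00:49:10.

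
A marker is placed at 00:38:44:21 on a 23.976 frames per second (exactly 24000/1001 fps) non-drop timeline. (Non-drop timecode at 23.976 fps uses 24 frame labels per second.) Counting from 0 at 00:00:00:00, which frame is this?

Total seconds to the label: (0 × 3600 + 38 × 60 + 44) = 2324.
Frame index = 2324 × 24 + 21 = 55797.

frame 55797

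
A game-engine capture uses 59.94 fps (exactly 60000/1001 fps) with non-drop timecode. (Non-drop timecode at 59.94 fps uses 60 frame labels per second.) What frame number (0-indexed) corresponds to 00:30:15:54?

frame 108954

Total seconds to the label: (0 × 3600 + 30 × 60 + 15) = 1815.
Frame index = 1815 × 60 + 54 = 108954.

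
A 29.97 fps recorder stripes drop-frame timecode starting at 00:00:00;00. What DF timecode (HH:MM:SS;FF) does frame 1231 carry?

00:00:41;01

Ten DF minutes hold 17982 frames, so frame 1231 lies in block 0 (frames 0–17981) with 1231 frames into that block.
The block's first minute is 1800 frames and the rest 1798 each; 1231 frames reaches minute 0, so 0 × 18 + 0 × 2 = 0 labels have been skipped so far.
Adding those back, label number 1231 + 0 = 1231 at 30 labels/s is 41 s + 1 f = 0 h 0 min 41 s frame 1, i.e. 00:00:41;01.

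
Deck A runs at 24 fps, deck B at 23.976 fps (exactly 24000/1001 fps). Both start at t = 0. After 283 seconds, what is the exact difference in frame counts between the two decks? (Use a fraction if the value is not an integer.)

6792/1001 frames

A emits 24 × 283 = 6792 frames; B emits 24000/1001 × 283 = 6792000/1001.
Difference = 6792/1001 frames (≈ 6.7852); B is behind A.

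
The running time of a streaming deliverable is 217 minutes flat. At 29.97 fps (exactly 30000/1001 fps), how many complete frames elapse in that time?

217 min = 13020 s.
Frames = 13020 × 30000/1001 = 55800000/143 ≈ 390209.7902.
Complete frames: 390209.

390209 frames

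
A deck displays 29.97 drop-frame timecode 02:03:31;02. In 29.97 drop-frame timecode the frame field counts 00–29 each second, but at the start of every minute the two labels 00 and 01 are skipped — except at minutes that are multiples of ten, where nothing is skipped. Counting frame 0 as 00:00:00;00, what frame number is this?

222110

Complete 10-minute blocks: 12, each 17982 frames → 215784.
Remaining 3 whole minutes in the current block: 1800 + 2 × 1798 = 5396 frames.
Within the current minute: 31 × 30 + 2 − 2 = 930 (labels ;00/;01 skipped at this minute). Total = 215784 + 5396 + 930 = 222110.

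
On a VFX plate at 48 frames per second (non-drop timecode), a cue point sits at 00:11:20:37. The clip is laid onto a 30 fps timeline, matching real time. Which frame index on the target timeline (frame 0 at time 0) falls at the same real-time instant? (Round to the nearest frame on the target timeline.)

Source frame index: (0×3600 + 11×60 + 20) × 48 + 37 = 32677.
Real time: 32677 / (48) = 32677/48 s.
Target frame: (32677/48) × (30) = 163385/8 ≈ 20423.125 → 20423.

frame 20423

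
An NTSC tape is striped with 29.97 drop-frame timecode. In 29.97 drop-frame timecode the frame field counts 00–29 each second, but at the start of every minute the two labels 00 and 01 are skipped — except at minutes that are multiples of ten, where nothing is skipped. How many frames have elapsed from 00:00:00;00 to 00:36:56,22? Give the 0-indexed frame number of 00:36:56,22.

As if non-drop at 30 labels/s: (0 × 3600 + 36 × 60 + 56) × 30 + 22 = 66502.
Minute boundaries passed: 36; those not divisible by 10: 36 − 3 = 33; dropped labels = 2 × 33 = 66.
Actual frame index = 66502 − 66 = 66436.

66436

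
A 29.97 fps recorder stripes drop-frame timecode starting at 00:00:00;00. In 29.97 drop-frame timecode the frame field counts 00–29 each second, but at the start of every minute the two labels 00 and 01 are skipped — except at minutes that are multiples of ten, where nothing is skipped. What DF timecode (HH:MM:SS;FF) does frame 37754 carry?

00:20:59;20

Each 10-minute DF block holds 10 × 60 × 30 − 9 × 2 = 17982 frames. 37754 ÷ 17982 → 2 full blocks, remainder 1790.
Within the partial block the first minute is 1800 frames and each further minute 1798, so 0 further minute boundaries passed. Total skipped labels = 18 × 2 + 2 × 0 = 36.
Non-drop label index = 37754 + 36 = 37790; at 30 labels/s that is 00:20:59:20, i.e. DF 00:20:59;20.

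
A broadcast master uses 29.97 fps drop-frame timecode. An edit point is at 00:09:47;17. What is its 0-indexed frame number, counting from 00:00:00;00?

17609

Complete 10-minute blocks: 0, each 17982 frames → 0.
Remaining 9 whole minutes in the current block: 1800 + 8 × 1798 = 16184 frames.
Within the current minute: 47 × 30 + 17 − 2 = 1425 (labels ;00/;01 skipped at this minute). Total = 0 + 16184 + 1425 = 17609.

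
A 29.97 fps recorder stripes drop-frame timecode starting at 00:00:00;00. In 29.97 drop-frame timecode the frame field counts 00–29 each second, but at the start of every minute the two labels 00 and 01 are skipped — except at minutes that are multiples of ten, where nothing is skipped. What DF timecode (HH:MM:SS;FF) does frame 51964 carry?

Each 10-minute DF block holds 10 × 60 × 30 − 9 × 2 = 17982 frames. 51964 ÷ 17982 → 2 full blocks, remainder 16000.
Within the partial block the first minute is 1800 frames and each further minute 1798, so 8 further minute boundaries passed. Total skipped labels = 18 × 2 + 2 × 8 = 52.
Non-drop label index = 51964 + 52 = 52016; at 30 labels/s that is 00:28:53:26, i.e. DF 00:28:53;26.

00:28:53;26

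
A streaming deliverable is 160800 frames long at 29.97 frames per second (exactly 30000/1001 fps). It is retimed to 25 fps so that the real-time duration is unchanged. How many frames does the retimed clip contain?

Target frames = source frames × (target rate / source rate) = 160800 × (25)/(30000/1001) = 160800 × 1001/1200 = 134134.

134134 frames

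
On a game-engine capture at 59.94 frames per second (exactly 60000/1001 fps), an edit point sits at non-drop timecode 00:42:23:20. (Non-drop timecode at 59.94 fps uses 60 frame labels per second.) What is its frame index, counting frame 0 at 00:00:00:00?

frame 152600

Total seconds to the label: (0 × 3600 + 42 × 60 + 23) = 2543.
Frame index = 2543 × 60 + 20 = 152600.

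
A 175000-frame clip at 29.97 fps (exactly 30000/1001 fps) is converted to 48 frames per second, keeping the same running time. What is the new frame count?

280280 frames

Target frames = source frames × (target rate / source rate) = 175000 × (48)/(30000/1001) = 175000 × 1001/625 = 280280.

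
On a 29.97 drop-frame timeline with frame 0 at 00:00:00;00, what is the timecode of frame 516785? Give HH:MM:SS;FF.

Each 10-minute DF block holds 10 × 60 × 30 − 9 × 2 = 17982 frames. 516785 ÷ 17982 → 28 full blocks, remainder 13289.
Within the partial block the first minute is 1800 frames and each further minute 1798, so 7 further minute boundaries passed. Total skipped labels = 18 × 28 + 2 × 7 = 518.
Non-drop label index = 516785 + 518 = 517303; at 30 labels/s that is 04:47:23:13, i.e. DF 04:47:23;13.

04:47:23;13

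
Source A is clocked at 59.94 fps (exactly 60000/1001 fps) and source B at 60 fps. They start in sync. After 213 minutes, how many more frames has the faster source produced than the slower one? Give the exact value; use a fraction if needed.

213 min = 12780 s.
A emits 60000/1001 × 12780 = 766800000/1001 frames; B emits 60 × 12780 = 766800.
Difference = 766800/1001 frames (≈ 766.0340); B is ahead of A.

766800/1001 frames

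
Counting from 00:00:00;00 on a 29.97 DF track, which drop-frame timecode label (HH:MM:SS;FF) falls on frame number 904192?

08:22:49;26

Ten DF minutes hold 17982 frames, so frame 904192 lies in block 50 (frames 899100–917081) with 5092 frames into that block.
The block's first minute is 1800 frames and the rest 1798 each; 5092 frames reaches minute 2, so 50 × 18 + 2 × 2 = 904 labels have been skipped so far.
Adding those back, label number 904192 + 904 = 905096 at 30 labels/s is 30169 s + 26 f = 8 h 22 min 49 s frame 26, i.e. 08:22:49;26.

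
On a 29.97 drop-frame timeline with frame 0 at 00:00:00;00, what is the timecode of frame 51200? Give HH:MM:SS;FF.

00:28:28;12

Each 10-minute DF block holds 10 × 60 × 30 − 9 × 2 = 17982 frames. 51200 ÷ 17982 → 2 full blocks, remainder 15236.
Within the partial block the first minute is 1800 frames and each further minute 1798, so 8 further minute boundaries passed. Total skipped labels = 18 × 2 + 2 × 8 = 52.
Non-drop label index = 51200 + 52 = 51252; at 30 labels/s that is 00:28:28:12, i.e. DF 00:28:28;12.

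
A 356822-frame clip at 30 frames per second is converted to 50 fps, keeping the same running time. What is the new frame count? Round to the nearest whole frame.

594703 frames

Frames at target rate = 356822 × (50) / (30) = 1784110/3 ≈ 594703.333.
Nearest whole frame: 594703.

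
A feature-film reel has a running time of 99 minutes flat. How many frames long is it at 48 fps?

99 min = 5940 s.
Frames = 5940 × 48 = 285120.

285120 frames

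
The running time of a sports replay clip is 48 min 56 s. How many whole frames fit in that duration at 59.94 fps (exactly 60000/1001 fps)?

48 min 56 s = 2936 s.
Frames = 2936 × 60000/1001 = 176160000/1001 ≈ 175984.0160.
Complete frames: 175984.

175984 frames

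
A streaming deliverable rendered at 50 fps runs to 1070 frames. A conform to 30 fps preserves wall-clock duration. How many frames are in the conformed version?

642 frames

Target frames = source frames × (target rate / source rate) = 1070 × (30)/(50) = 1070 × 3/5 = 642.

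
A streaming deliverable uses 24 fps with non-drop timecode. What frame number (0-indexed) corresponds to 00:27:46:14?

39998

Total seconds to the label: (0 × 3600 + 27 × 60 + 46) = 1666.
Frame index = 1666 × 24 + 14 = 39998.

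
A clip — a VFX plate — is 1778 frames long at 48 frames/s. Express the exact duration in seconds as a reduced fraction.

889/24 seconds

Running time = 1778 ÷ (48) = 1778 × 1/48 = 889/24 s.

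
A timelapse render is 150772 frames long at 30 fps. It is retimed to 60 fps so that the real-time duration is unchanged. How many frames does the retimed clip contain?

Frames at target rate = 150772 × (60) / (30) = 301544.

301544 frames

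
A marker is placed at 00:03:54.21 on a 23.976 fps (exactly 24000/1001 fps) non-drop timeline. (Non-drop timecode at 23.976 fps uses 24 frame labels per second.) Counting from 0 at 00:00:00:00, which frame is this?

5637

Total seconds to the label: (0 × 3600 + 3 × 60 + 54) = 234.
Frame index = 234 × 24 + 21 = 5637.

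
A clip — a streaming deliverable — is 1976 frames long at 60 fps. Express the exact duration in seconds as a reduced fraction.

494/15 seconds

Running time = 1976 ÷ (60) = 1976 × 1/60 = 494/15 s.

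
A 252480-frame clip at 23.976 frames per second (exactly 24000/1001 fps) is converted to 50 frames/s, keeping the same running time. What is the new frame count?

526526 frames

Target frames = source frames × (target rate / source rate) = 252480 × (50)/(24000/1001) = 252480 × 1001/480 = 526526.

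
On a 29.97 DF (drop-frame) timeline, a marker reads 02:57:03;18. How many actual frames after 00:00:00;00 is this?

318388

Complete 10-minute blocks: 17, each 17982 frames → 305694.
Remaining 7 whole minutes in the current block: 1800 + 6 × 1798 = 12588 frames.
Within the current minute: 3 × 30 + 18 − 2 = 106 (labels ;00/;01 skipped at this minute). Total = 305694 + 12588 + 106 = 318388.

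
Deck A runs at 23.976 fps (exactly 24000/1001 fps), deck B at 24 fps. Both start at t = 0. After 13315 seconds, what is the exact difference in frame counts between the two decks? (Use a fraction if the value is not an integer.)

A emits 24000/1001 × 13315 = 319560000/1001 frames; B emits 24 × 13315 = 319560.
Difference = 319560/1001 frames (≈ 319.2408); B is ahead of A.

319560/1001 frames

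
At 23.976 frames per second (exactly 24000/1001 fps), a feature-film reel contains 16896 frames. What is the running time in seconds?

Running time = 16896 / (24000/1001) = 704.704 s.

704.704 seconds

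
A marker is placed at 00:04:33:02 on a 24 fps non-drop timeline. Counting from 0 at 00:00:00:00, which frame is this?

frame 6554

Total seconds to the label: (0 × 3600 + 4 × 60 + 33) = 273.
Frame index = 273 × 24 + 2 = 6554.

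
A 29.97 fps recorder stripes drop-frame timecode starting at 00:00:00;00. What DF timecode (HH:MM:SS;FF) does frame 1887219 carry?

17:29:30;09

Ten DF minutes hold 17982 frames, so frame 1887219 lies in block 104 (frames 1870128–1888109) with 17091 frames into that block.
The block's first minute is 1800 frames and the rest 1798 each; 17091 frames reaches minute 9, so 104 × 18 + 9 × 2 = 1890 labels have been skipped so far.
Adding those back, label number 1887219 + 1890 = 1889109 at 30 labels/s is 62970 s + 9 f = 17 h 29 min 30 s frame 9, i.e. 17:29:30;09.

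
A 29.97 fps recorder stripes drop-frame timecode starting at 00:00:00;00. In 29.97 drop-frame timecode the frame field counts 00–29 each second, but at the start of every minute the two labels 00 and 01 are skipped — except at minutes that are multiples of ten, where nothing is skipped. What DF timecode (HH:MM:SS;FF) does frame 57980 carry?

00:32:14;18

Ten DF minutes hold 17982 frames, so frame 57980 lies in block 3 (frames 53946–71927) with 4034 frames into that block.
The block's first minute is 1800 frames and the rest 1798 each; 4034 frames reaches minute 2, so 3 × 18 + 2 × 2 = 58 labels have been skipped so far.
Adding those back, label number 57980 + 58 = 58038 at 30 labels/s is 1934 s + 18 f = 0 h 32 min 14 s frame 18, i.e. 00:32:14;18.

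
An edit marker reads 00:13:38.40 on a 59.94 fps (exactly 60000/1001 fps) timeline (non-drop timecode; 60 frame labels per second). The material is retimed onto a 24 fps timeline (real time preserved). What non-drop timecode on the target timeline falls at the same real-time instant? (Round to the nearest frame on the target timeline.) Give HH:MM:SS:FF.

00:13:39:12

Source frame index: (0×3600 + 13×60 + 38) × 60 + 40 = 49120.
Real time: 49120 / (60000/1001) = 307307/375 s.
Target frame: (307307/375) × (24) = 2458456/125 ≈ 19667.648 → 19668.
At 24 labels/s: frame 19668 → 00:13:39:12.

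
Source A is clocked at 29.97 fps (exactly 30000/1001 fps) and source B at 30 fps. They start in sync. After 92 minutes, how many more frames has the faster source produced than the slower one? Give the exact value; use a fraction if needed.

92 min = 5520 s.
A emits 30000/1001 × 5520 = 165600000/1001 frames; B emits 30 × 5520 = 165600.
Difference = 165600/1001 frames (≈ 165.4346); B is ahead of A.

165600/1001 frames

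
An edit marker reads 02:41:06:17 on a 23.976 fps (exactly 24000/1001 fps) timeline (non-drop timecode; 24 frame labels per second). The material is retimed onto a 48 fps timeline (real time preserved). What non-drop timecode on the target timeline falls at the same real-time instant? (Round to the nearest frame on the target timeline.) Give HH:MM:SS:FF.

02:41:16:18

Source frame index: (2×3600 + 41×60 + 6) × 24 + 17 = 232001.
Real time: 232001 / (24000/1001) = 232233001/24000 s.
Target frame: (232233001/24000) × (48) = 232233001/500 ≈ 464466.002 → 464466.
At 48 labels/s: frame 464466 → 02:41:16:18.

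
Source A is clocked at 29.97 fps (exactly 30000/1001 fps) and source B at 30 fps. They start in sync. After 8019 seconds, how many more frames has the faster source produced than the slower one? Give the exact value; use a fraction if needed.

A emits 30000/1001 × 8019 = 21870000/91 frames; B emits 30 × 8019 = 240570.
Difference = 21870/91 frames (≈ 240.3297); B is ahead of A.

21870/91 frames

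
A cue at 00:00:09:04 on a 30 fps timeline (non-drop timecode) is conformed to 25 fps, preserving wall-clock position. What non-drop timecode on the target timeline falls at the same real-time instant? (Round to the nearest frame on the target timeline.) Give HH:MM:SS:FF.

00:00:09:03

Source frame index: (0×3600 + 0×60 + 9) × 30 + 4 = 274.
Real time: 274 / (30) = 137/15 s.
Target frame: (137/15) × (25) = 685/3 ≈ 228.333 → 228.
At 25 labels/s: frame 228 → 00:00:09:03.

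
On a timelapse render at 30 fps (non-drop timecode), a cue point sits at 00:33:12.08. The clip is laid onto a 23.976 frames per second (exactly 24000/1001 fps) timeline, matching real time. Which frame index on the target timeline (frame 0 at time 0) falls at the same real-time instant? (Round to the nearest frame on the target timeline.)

Source frame index: (0×3600 + 33×60 + 12) × 30 + 8 = 59768.
Real time: 59768 / (30) = 29884/15 s.
Target frame: (29884/15) × (24000/1001) = 47814400/1001 ≈ 47766.633 → 47767.

frame 47767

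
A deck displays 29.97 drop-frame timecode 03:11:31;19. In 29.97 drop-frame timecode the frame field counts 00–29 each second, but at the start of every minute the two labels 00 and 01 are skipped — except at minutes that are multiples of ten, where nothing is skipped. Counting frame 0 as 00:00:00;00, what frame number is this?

344405

As if non-drop at 30 labels/s: (3 × 3600 + 11 × 60 + 31) × 30 + 19 = 344749.
Minute boundaries passed: 191; those not divisible by 10: 191 − 19 = 172; dropped labels = 2 × 172 = 344.
Actual frame index = 344749 − 344 = 344405.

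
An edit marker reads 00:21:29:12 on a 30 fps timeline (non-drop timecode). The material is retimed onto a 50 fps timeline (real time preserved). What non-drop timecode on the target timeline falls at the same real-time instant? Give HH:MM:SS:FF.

Source frame index: (0×3600 + 21×60 + 29) × 30 + 12 = 38682.
Real time: 38682 / (30) = 6447/5 s.
Target frame: (6447/5) × (50) = 64470.
At 50 labels/s: frame 64470 → 00:21:29:20.

00:21:29:20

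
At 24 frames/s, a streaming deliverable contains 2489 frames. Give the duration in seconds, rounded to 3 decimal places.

103.708 seconds

Running time = 2489 × 1/24 = 2489/24 s ≈ 103.708 s.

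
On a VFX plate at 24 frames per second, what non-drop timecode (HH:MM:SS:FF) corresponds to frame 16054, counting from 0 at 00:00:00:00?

16054 ÷ 24 = 668 full seconds, remainder 22 frames.
668 s = 0 h 11 min 8 s.
Timecode: 00:11:08:22.

00:11:08:22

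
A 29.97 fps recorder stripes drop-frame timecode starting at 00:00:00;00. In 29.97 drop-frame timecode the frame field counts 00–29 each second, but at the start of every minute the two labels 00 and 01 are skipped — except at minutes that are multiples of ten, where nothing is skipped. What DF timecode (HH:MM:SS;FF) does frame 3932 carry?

Ten DF minutes hold 17982 frames, so frame 3932 lies in block 0 (frames 0–17981) with 3932 frames into that block.
The block's first minute is 1800 frames and the rest 1798 each; 3932 frames reaches minute 2, so 0 × 18 + 2 × 2 = 4 labels have been skipped so far.
Adding those back, label number 3932 + 4 = 3936 at 30 labels/s is 131 s + 6 f = 0 h 2 min 11 s frame 6, i.e. 00:02:11;06.

00:02:11;06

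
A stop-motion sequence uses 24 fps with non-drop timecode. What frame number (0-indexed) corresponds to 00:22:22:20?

frame 32228

Total seconds to the label: (0 × 3600 + 22 × 60 + 22) = 1342.
Frame index = 1342 × 24 + 20 = 32228.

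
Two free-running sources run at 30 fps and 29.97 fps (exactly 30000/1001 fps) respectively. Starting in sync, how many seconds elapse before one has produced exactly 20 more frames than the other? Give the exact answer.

The gap grows by |30000/1001 − 30| = 30/1001 frames per second.
Time for a 20-frame gap: 20 ÷ (30/1001) = 2002/3 s.

2002/3 seconds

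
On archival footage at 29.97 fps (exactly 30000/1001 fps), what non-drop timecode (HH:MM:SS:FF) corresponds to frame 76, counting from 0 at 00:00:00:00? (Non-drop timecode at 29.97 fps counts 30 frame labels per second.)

00:00:02:16

76 ÷ 30 = 2 full seconds, remainder 16 frames.
2 s = 0 h 0 min 2 s.
Timecode: 00:00:02:16.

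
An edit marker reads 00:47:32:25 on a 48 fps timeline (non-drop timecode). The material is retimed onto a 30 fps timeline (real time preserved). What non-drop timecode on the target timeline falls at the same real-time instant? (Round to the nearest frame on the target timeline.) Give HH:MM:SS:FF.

Source frame index: (0×3600 + 47×60 + 32) × 48 + 25 = 136921.
Real time: 136921 / (48) = 136921/48 s.
Target frame: (136921/48) × (30) = 684605/8 ≈ 85575.625 → 85576.
At 30 labels/s: frame 85576 → 00:47:32:16.

00:47:32:16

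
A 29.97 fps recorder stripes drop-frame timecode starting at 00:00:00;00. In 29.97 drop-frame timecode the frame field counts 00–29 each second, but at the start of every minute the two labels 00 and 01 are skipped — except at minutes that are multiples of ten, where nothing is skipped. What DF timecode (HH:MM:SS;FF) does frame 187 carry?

00:00:06;07

Ten DF minutes hold 17982 frames, so frame 187 lies in block 0 (frames 0–17981) with 187 frames into that block.
The block's first minute is 1800 frames and the rest 1798 each; 187 frames reaches minute 0, so 0 × 18 + 0 × 2 = 0 labels have been skipped so far.
Adding those back, label number 187 + 0 = 187 at 30 labels/s is 6 s + 7 f = 0 h 0 min 6 s frame 7, i.e. 00:00:06;07.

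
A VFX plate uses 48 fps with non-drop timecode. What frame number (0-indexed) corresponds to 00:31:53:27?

Total seconds to the label: (0 × 3600 + 31 × 60 + 53) = 1913.
Frame index = 1913 × 48 + 27 = 91851.

91851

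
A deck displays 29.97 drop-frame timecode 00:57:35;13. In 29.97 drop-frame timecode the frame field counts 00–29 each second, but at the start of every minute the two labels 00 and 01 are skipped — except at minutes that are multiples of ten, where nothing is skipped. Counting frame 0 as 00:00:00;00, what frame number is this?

103559

As if non-drop at 30 labels/s: (0 × 3600 + 57 × 60 + 35) × 30 + 13 = 103663.
Minute boundaries passed: 57; those not divisible by 10: 57 − 5 = 52; dropped labels = 2 × 52 = 104.
Actual frame index = 103663 − 104 = 103559.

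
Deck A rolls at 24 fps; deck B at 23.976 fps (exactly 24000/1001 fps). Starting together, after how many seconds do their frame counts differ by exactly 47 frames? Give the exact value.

The gap grows by |24000/1001 − 24| = 24/1001 frames per second.
Time for a 47-frame gap: 47 ÷ (24/1001) = 47047/24 s.

47047/24 seconds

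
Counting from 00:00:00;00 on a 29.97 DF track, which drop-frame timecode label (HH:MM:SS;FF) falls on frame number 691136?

06:24:20;28

Ten DF minutes hold 17982 frames, so frame 691136 lies in block 38 (frames 683316–701297) with 7820 frames into that block.
The block's first minute is 1800 frames and the rest 1798 each; 7820 frames reaches minute 4, so 38 × 18 + 4 × 2 = 692 labels have been skipped so far.
Adding those back, label number 691136 + 692 = 691828 at 30 labels/s is 23060 s + 28 f = 6 h 24 min 20 s frame 28, i.e. 06:24:20;28.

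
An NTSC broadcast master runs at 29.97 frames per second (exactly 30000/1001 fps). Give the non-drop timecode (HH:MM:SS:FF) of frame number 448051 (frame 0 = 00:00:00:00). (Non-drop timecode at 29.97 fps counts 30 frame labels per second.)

448051 ÷ 30 = 14935 full seconds, remainder 1 frame.
14935 s = 4 h 8 min 55 s.
Timecode: 04:08:55:01.

04:08:55:01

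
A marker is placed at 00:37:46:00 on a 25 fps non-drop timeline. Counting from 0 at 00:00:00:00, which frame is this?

Total seconds to the label: (0 × 3600 + 37 × 60 + 46) = 2266.
Frame index = 2266 × 25 + 0 = 56650.

56650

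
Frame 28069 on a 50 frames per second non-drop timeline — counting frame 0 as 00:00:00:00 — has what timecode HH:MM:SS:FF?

00:09:21:19

28069 ÷ 50 = 561 full seconds, remainder 19 frames.
561 s = 0 h 9 min 21 s.
Timecode: 00:09:21:19.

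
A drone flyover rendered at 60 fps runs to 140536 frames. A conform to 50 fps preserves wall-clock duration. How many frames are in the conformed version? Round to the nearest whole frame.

Frames at target rate = 140536 × (50) / (60) = 351340/3 ≈ 117113.333.
Nearest whole frame: 117113.

117113 frames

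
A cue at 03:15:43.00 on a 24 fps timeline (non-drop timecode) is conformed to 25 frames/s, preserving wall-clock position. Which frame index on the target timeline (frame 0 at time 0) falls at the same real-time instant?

Source frame index: (3×3600 + 15×60 + 43) × 24 + 0 = 281832.
Real time: 281832 / (24) = 11743 s.
Target frame: (11743) × (25) = 293575.

frame 293575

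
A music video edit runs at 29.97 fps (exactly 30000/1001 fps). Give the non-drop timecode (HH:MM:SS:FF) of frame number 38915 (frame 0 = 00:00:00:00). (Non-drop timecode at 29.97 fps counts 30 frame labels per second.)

38915 ÷ 30 = 1297 full seconds, remainder 5 frames.
1297 s = 0 h 21 min 37 s.
Timecode: 00:21:37:05.

00:21:37:05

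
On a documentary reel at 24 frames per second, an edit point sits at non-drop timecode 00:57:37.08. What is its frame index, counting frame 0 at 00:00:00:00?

Total seconds to the label: (0 × 3600 + 57 × 60 + 37) = 3457.
Frame index = 3457 × 24 + 8 = 82976.

82976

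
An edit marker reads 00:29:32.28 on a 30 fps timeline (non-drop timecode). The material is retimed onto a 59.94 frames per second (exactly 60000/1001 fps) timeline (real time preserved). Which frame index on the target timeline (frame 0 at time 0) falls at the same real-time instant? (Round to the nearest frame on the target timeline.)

frame 106270

Source frame index: (0×3600 + 29×60 + 32) × 30 + 28 = 53188.
Real time: 53188 / (30) = 26594/15 s.
Target frame: (26594/15) × (60000/1001) = 106376000/1001 ≈ 106269.730 → 106270.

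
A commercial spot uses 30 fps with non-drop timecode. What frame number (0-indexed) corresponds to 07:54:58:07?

854947

Total seconds to the label: (7 × 3600 + 54 × 60 + 58) = 28498.
Frame index = 28498 × 30 + 7 = 854947.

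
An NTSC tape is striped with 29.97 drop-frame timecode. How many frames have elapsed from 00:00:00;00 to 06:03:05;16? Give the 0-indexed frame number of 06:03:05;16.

652912

As if non-drop at 30 labels/s: (6 × 3600 + 3 × 60 + 5) × 30 + 16 = 653566.
Minute boundaries passed: 363; those not divisible by 10: 363 − 36 = 327; dropped labels = 2 × 327 = 654.
Actual frame index = 653566 − 654 = 652912.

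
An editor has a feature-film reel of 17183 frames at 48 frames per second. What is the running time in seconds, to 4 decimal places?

357.9792 seconds

Running time = 17183 × 1/48 = 17183/48 s ≈ 357.9792 s.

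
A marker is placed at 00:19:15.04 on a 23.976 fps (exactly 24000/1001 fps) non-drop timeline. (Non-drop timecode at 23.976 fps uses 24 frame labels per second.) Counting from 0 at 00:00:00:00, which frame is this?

frame 27724

Total seconds to the label: (0 × 3600 + 19 × 60 + 15) = 1155.
Frame index = 1155 × 24 + 4 = 27724.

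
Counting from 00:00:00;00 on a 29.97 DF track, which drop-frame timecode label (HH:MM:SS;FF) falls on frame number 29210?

00:16:14;20

Each 10-minute DF block holds 10 × 60 × 30 − 9 × 2 = 17982 frames. 29210 ÷ 17982 → 1 full block, remainder 11228.
Within the partial block the first minute is 1800 frames and each further minute 1798, so 6 further minute boundaries passed. Total skipped labels = 18 × 1 + 2 × 6 = 30.
Non-drop label index = 29210 + 30 = 29240; at 30 labels/s that is 00:16:14:20, i.e. DF 00:16:14;20.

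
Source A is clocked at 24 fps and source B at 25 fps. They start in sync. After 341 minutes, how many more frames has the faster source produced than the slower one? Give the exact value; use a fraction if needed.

20460 frames

341 min = 20460 s.
A emits 24 × 20460 = 491040 frames; B emits 25 × 20460 = 511500.
Difference = 20460 frames; B is ahead of A.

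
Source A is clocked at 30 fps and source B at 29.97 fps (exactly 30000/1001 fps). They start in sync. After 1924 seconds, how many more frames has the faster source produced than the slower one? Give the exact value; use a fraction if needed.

A emits 30 × 1924 = 57720 frames; B emits 30000/1001 × 1924 = 4440000/77.
Difference = 4440/77 frames (≈ 57.6623); B is behind A.

4440/77 frames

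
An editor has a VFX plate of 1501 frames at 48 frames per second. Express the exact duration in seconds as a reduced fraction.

Running time = 1501 ÷ (48) = 1501 × 1/48 = 1501/48 s.

1501/48 seconds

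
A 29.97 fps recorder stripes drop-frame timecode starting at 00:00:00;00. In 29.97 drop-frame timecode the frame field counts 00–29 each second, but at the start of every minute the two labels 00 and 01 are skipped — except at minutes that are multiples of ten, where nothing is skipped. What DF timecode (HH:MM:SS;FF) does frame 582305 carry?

05:23:49;17

Ten DF minutes hold 17982 frames, so frame 582305 lies in block 32 (frames 575424–593405) with 6881 frames into that block.
The block's first minute is 1800 frames and the rest 1798 each; 6881 frames reaches minute 3, so 32 × 18 + 3 × 2 = 582 labels have been skipped so far.
Adding those back, label number 582305 + 582 = 582887 at 30 labels/s is 19429 s + 17 f = 5 h 23 min 49 s frame 17, i.e. 05:23:49;17.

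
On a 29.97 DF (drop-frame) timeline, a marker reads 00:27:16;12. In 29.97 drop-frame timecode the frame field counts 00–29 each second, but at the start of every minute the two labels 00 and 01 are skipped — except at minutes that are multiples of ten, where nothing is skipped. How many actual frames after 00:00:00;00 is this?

49042

As if non-drop at 30 labels/s: (0 × 3600 + 27 × 60 + 16) × 30 + 12 = 49092.
Minute boundaries passed: 27; those not divisible by 10: 27 − 2 = 25; dropped labels = 2 × 25 = 50.
Actual frame index = 49092 − 50 = 49042.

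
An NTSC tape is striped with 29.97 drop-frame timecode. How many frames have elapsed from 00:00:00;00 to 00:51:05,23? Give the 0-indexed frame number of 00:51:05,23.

As if non-drop at 30 labels/s: (0 × 3600 + 51 × 60 + 5) × 30 + 23 = 91973.
Minute boundaries passed: 51; those not divisible by 10: 51 − 5 = 46; dropped labels = 2 × 46 = 92.
Actual frame index = 91973 − 92 = 91881.

91881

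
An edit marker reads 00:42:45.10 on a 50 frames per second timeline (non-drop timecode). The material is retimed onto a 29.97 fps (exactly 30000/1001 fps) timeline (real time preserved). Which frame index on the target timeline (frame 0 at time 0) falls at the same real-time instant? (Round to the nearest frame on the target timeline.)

frame 76879

Source frame index: (0×3600 + 42×60 + 45) × 50 + 10 = 128260.
Real time: 128260 / (50) = 12826/5 s.
Target frame: (12826/5) × (30000/1001) = 6996000/91 ≈ 76879.121 → 76879.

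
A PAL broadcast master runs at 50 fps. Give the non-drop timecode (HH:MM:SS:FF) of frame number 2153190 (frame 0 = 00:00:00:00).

11:57:43:40

2153190 ÷ 50 = 43063 full seconds, remainder 40 frames.
43063 s = 11 h 57 min 43 s.
Timecode: 11:57:43:40.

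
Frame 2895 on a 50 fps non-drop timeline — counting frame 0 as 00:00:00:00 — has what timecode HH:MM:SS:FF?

00:00:57:45

2895 ÷ 50 = 57 full seconds, remainder 45 frames.
57 s = 0 h 0 min 57 s.
Timecode: 00:00:57:45.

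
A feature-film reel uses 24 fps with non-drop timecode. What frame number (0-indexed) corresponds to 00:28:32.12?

41100

Total seconds to the label: (0 × 3600 + 28 × 60 + 32) = 1712.
Frame index = 1712 × 24 + 12 = 41100.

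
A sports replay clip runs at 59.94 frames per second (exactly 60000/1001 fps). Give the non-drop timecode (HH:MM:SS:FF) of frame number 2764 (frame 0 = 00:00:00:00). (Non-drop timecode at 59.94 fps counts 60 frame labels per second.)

00:00:46:04

2764 ÷ 60 = 46 full seconds, remainder 4 frames.
46 s = 0 h 0 min 46 s.
Timecode: 00:00:46:04.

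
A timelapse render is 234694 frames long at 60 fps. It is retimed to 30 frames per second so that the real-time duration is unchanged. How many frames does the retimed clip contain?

Target frames = source frames × (target rate / source rate) = 234694 × (30)/(60) = 234694 × 1/2 = 117347.

117347 frames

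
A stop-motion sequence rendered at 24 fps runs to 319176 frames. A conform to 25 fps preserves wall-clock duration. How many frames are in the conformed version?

Target frames = source frames × (target rate / source rate) = 319176 × (25)/(24) = 319176 × 25/24 = 332475.

332475 frames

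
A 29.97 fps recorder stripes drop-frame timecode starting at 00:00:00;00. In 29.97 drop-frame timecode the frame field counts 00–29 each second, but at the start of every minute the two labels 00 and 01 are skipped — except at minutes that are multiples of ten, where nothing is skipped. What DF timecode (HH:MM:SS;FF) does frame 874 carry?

Each 10-minute DF block holds 10 × 60 × 30 − 9 × 2 = 17982 frames. 874 ÷ 17982 → 0 full blocks, remainder 874.
Within the partial block the first minute is 1800 frames and each further minute 1798, so 0 further minute boundaries passed. Total skipped labels = 18 × 0 + 2 × 0 = 0.
Non-drop label index = 874 + 0 = 874; at 30 labels/s that is 00:00:29:04, i.e. DF 00:00:29;04.

00:00:29;04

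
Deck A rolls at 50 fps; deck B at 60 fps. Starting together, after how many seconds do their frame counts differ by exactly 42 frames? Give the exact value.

The gap grows by |60 − 50| = 10 frames per second.
Time for a 42-frame gap: 42 ÷ (10) = 4.2 s.

4.2 seconds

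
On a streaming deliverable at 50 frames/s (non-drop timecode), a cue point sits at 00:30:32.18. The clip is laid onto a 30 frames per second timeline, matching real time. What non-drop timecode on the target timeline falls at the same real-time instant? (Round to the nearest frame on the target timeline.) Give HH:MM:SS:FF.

Source frame index: (0×3600 + 30×60 + 32) × 50 + 18 = 91618.
Real time: 91618 / (50) = 45809/25 s.
Target frame: (45809/25) × (30) = 274854/5 ≈ 54970.800 → 54971.
At 30 labels/s: frame 54971 → 00:30:32:11.

00:30:32:11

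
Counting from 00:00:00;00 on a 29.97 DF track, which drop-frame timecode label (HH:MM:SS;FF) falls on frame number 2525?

00:01:24;07

Ten DF minutes hold 17982 frames, so frame 2525 lies in block 0 (frames 0–17981) with 2525 frames into that block.
The block's first minute is 1800 frames and the rest 1798 each; 2525 frames reaches minute 1, so 0 × 18 + 1 × 2 = 2 labels have been skipped so far.
Adding those back, label number 2525 + 2 = 2527 at 30 labels/s is 84 s + 7 f = 0 h 1 min 24 s frame 7, i.e. 00:01:24;07.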